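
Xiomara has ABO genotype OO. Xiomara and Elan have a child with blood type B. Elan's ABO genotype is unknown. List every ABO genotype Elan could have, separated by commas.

For each candidate genotype of Elan, check whether crossing it with OO can produce every observed child phenotype.
  AA → possible child types {A} ✗
  AB → possible child types {A, B} ✓
  AO → possible child types {O, A} ✗
  BB → possible child types {B} ✓
  BO → possible child types {O, B} ✓
  OO → possible child types {O} ✗

AB, BB, BO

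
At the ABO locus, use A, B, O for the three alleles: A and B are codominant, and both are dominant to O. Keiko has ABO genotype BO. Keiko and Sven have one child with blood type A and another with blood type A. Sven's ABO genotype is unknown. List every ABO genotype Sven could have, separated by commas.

For each candidate genotype of Sven, check whether crossing it with BO can produce every observed child phenotype.
  AA → possible child types {A, AB} ✓
  AB → possible child types {A, B, AB} ✓
  AO → possible child types {O, A, B, AB} ✓
  BB → possible child types {B} ✗
  BO → possible child types {O, B} ✗
  OO → possible child types {O, B} ✗

AA, AB, AO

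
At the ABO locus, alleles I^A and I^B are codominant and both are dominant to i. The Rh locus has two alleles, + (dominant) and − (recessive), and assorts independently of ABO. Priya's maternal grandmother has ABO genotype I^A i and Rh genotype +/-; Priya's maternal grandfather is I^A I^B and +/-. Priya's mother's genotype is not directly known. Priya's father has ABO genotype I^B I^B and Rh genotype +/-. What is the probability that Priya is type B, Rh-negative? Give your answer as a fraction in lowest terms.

1/8

Priya's mother's ABO genotype from I^A i × I^A I^B: 1/4 I^A I^A, 1/4 I^A I^B, 1/4 I^A i, 1/4 I^B i.
Crossing each possibility with the father I^B I^B and summing P(type B): 1/4·0 + 1/4·1/2 + 1/4·1/2 + 1/4·1 = 1/2.
Similarly for Rh via the mother's Rh distribution: P(Rh-) = 1/4.
Independent loci: 1/2 × 1/4 = 1/8.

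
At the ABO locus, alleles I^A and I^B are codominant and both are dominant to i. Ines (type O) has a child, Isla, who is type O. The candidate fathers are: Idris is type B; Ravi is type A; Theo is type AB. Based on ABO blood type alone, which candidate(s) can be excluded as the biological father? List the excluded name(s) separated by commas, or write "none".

A candidate is excluded only if no genotype consistent with his phenotype could produce a type O child with a type O mother.
Theo (type AB): no genotype consistent with that phenotype can produce a type-O child with a type-O mother.

Theo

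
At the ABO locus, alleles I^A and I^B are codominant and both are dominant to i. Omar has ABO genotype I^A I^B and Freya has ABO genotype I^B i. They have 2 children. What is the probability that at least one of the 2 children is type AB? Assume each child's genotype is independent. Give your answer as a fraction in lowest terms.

7/16

ABO cross I^A I^B × I^B i → 1/4 A, 1/2 B, 1/4 AB.
So P(type AB) = 1/4 per child.
P(none) = (3/4)^2 = 9/16; P(at least one) = 1 − 9/16 = 7/16.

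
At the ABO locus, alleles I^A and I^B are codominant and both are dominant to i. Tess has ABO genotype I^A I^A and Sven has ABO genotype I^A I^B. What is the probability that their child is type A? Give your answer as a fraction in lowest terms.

1/2

ABO cross I^A I^A × I^A I^B → offspring phenotypes: 1/2 A, 1/2 AB.
So P(type A) = 1/2.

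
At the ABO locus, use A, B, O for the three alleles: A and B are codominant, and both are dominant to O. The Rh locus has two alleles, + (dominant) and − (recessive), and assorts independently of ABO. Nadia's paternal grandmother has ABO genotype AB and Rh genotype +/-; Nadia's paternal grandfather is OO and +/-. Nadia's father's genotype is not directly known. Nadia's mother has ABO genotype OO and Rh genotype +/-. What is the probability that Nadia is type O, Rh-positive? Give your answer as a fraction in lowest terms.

Nadia's father's ABO genotype from AB × OO: 1/2 AO, 1/2 BO.
Crossing each possibility with the mother OO and summing P(type O): 1/2·1/2 + 1/2·1/2 = 1/2.
Similarly for Rh via the father's Rh distribution: P(Rh+) = 3/4.
Independent loci: 1/2 × 3/4 = 3/8.

3/8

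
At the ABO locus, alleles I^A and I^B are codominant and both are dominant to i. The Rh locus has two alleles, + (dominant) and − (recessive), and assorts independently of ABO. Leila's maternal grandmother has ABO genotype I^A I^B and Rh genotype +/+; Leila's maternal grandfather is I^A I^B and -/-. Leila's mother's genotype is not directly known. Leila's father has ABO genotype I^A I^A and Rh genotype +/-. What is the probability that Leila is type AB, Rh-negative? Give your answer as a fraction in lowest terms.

Leila's mother's ABO genotype from I^A I^B × I^A I^B: 1/4 I^A I^A, 1/2 I^A I^B, 1/4 I^B I^B.
Crossing each possibility with the father I^A I^A and summing P(type AB): 1/4·0 + 1/2·1/2 + 1/4·1 = 1/2.
Similarly for Rh via the mother's Rh distribution: P(Rh-) = 1/4.
Independent loci: 1/2 × 1/4 = 1/8.

1/8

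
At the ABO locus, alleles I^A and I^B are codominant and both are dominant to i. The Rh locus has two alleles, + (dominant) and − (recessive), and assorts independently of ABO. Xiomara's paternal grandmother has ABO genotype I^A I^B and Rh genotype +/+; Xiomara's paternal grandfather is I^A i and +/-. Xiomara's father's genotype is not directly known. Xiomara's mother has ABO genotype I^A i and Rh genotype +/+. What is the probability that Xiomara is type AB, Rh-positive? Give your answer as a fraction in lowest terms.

1/8

Xiomara's father's ABO genotype from I^A I^B × I^A i: 1/4 I^A I^A, 1/4 I^A I^B, 1/4 I^A i, 1/4 I^B i.
Crossing each possibility with the mother I^A i and summing P(type AB): 1/4·0 + 1/4·1/4 + 1/4·0 + 1/4·1/4 = 1/8.
Similarly for Rh via the father's Rh distribution: P(Rh+) = 1.
Independent loci: 1/8 × 1 = 1/8.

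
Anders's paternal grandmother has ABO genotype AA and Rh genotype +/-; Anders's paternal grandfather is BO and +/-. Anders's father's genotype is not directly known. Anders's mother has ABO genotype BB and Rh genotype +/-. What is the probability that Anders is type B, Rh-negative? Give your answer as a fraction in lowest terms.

1/8

Anders's father's ABO genotype from AA × BO: 1/2 AB, 1/2 AO.
Crossing each possibility with the mother BB and summing P(type B): 1/2·1/2 + 1/2·1/2 = 1/2.
Similarly for Rh via the father's Rh distribution: P(Rh-) = 1/4.
Independent loci: 1/2 × 1/4 = 1/8.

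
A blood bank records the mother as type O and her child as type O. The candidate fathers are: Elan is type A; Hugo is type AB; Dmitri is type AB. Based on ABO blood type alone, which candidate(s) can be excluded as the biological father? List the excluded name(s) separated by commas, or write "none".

Hugo, Dmitri

A candidate is excluded only if no genotype consistent with his phenotype could produce a type O child with a type O mother.
Hugo (type AB): no genotype consistent with that phenotype can produce a type-O child with a type-O mother.
Dmitri (type AB): no genotype consistent with that phenotype can produce a type-O child with a type-O mother.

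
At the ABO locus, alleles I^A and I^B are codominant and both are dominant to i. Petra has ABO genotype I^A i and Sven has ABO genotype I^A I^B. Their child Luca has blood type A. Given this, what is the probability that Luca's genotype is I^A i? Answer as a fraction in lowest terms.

1/2

Cross I^A i × I^A I^B → 1/4 I^A I^A, 1/4 I^A I^B, 1/4 I^A i, 1/4 I^B i.
Type-A genotypes among offspring: I^A I^A (1/4), I^A i (1/4); total 1/2.
P(I^A i | type A) = (1/4) / (1/2) = 1/2.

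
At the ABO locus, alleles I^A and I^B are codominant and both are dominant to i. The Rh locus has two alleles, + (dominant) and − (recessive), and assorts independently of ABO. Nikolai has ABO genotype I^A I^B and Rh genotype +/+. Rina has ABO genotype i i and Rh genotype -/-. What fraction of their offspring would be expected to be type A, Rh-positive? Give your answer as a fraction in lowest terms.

ABO cross I^A I^B × i i → offspring phenotypes: 1/2 A, 1/2 B.
Rh cross +/+ × -/- → 1 Rh+.
Independent loci: P(type A, Rh-positive) = 1/2 × 1 = 1/2.

1/2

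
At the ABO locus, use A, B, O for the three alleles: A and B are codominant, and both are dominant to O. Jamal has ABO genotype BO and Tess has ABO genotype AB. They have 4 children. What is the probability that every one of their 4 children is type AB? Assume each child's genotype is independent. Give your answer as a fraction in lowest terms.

ABO cross BO × AB → 1/4 A, 1/2 B, 1/4 AB.
So P(type AB) = 1/4 per child.
All 4 independent: (1/4)^4 = 1/256.

1/256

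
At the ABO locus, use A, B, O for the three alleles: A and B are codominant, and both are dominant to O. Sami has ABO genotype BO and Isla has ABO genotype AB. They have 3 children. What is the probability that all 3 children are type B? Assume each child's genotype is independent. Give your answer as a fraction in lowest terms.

ABO cross BO × AB → 1/4 A, 1/2 B, 1/4 AB.
So P(type B) = 1/2 per child.
All 3 independent: (1/2)^3 = 1/8.

1/8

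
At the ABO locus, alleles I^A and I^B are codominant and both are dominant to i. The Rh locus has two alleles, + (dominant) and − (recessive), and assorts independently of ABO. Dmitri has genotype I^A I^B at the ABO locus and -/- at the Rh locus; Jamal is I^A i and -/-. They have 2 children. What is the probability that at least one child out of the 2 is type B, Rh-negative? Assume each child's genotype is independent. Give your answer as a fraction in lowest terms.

7/16

ABO cross I^A I^B × I^A i → 1/2 A, 1/4 B, 1/4 AB.
Rh cross -/- × -/- → 1 Rh-; so P(type B, Rh-negative) = 1/4 × 1 = 1/4 per child.
P(none) = (3/4)^2 = 9/16; P(at least one) = 1 − 9/16 = 7/16.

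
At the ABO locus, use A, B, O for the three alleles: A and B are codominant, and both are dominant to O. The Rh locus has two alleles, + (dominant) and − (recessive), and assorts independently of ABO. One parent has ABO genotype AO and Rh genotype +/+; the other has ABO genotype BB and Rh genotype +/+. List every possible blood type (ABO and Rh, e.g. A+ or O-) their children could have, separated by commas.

B+, AB+

Gametes from AO × BB give offspring ABO genotypes AB, BO, i.e. phenotypes B, AB.
Rh cross +/+ × +/+ → phenotypes Rh+.
Combining independently: B+, AB+.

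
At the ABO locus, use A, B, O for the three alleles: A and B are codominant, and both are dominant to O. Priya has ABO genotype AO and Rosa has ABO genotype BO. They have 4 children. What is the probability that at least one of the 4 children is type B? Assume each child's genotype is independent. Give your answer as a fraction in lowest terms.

175/256

ABO cross AO × BO → 1/4 O, 1/4 A, 1/4 B, 1/4 AB.
So P(type B) = 1/4 per child.
P(none) = (3/4)^4 = 81/256; P(at least one) = 1 − 81/256 = 175/256.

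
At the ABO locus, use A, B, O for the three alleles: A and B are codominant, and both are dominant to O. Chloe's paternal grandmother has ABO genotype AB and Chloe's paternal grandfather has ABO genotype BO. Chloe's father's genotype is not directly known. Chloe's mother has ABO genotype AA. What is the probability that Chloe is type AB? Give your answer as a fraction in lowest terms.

1/2

Chloe's father's ABO genotype from AB × BO: 1/4 AB, 1/4 AO, 1/4 BB, 1/4 BO.
Crossing each possibility with the mother AA and summing P(type AB): 1/4·1/2 + 1/4·0 + 1/4·1 + 1/4·1/2 = 1/2.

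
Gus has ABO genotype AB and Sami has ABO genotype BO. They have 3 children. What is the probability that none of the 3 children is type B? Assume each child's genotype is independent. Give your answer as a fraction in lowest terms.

1/8

ABO cross AB × BO → 1/4 A, 1/2 B, 1/4 AB.
So P(type B) = 1/2 per child.
P(not type B) = 1/2 for one child; (1/2)^3 = 1/8.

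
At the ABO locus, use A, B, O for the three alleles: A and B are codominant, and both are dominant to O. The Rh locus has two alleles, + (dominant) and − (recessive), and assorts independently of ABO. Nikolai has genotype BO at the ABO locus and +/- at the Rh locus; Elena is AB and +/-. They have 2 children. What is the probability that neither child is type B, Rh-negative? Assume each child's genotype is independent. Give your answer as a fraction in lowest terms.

ABO cross BO × AB → 1/4 A, 1/2 B, 1/4 AB.
Rh cross +/- × +/- → 3/4 Rh+, 1/4 Rh-; so P(type B, Rh-negative) = 1/2 × 1/4 = 1/8 per child.
P(not type B, Rh-negative) = 7/8 for one child; (7/8)^2 = 49/64.

49/64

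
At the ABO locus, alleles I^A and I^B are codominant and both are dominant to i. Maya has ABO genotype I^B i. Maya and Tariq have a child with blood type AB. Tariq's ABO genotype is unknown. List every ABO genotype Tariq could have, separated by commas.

For each candidate genotype of Tariq, check whether crossing it with I^B i can produce every observed child phenotype.
  I^A I^A → possible child types {A, AB} ✓
  I^A I^B → possible child types {A, B, AB} ✓
  I^A i → possible child types {O, A, B, AB} ✓
  I^B I^B → possible child types {B} ✗
  I^B i → possible child types {O, B} ✗
  i i → possible child types {O, B} ✗

I^A I^A, I^A I^B, I^A i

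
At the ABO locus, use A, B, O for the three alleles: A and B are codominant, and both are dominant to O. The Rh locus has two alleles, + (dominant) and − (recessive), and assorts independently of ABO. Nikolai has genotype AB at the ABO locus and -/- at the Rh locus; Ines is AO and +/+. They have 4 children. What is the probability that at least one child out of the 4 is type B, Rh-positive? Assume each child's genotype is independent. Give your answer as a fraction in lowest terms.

ABO cross AB × AO → 1/2 A, 1/4 B, 1/4 AB.
Rh cross -/- × +/+ → 1 Rh+; so P(type B, Rh-positive) = 1/4 × 1 = 1/4 per child.
P(none) = (3/4)^4 = 81/256; P(at least one) = 1 − 81/256 = 175/256.

175/256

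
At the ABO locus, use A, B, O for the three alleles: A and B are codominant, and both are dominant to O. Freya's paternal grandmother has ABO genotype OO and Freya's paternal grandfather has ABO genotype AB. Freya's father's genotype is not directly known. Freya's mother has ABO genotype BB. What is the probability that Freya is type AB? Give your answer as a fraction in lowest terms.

Freya's father's ABO genotype from OO × AB: 1/2 AO, 1/2 BO.
Crossing each possibility with the mother BB and summing P(type AB): 1/2·1/2 + 1/2·0 = 1/4.

1/4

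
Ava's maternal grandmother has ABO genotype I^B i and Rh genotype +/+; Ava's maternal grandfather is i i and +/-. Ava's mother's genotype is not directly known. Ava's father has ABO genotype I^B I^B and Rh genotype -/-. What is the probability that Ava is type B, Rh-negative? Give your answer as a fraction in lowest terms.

1/4

Ava's mother's ABO genotype from I^B i × i i: 1/2 I^B i, 1/2 i i.
Crossing each possibility with the father I^B I^B and summing P(type B): 1/2·1 + 1/2·1 = 1.
Similarly for Rh via the mother's Rh distribution: P(Rh-) = 1/4.
Independent loci: 1 × 1/4 = 1/4.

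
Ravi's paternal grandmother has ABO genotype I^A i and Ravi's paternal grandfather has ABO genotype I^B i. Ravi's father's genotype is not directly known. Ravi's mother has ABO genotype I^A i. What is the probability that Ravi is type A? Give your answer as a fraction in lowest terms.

Ravi's father's ABO genotype from I^A i × I^B i: 1/4 I^A I^B, 1/4 I^A i, 1/4 I^B i, 1/4 i i.
Crossing each possibility with the mother I^A i and summing P(type A): 1/4·1/2 + 1/4·3/4 + 1/4·1/4 + 1/4·1/2 = 1/2.

1/2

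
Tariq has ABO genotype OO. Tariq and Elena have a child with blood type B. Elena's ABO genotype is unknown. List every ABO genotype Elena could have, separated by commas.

For each candidate genotype of Elena, check whether crossing it with OO can produce every observed child phenotype.
  AA → possible child types {A} ✗
  AB → possible child types {A, B} ✓
  AO → possible child types {O, A} ✗
  BB → possible child types {B} ✓
  BO → possible child types {O, B} ✓
  OO → possible child types {O} ✗

AB, BB, BO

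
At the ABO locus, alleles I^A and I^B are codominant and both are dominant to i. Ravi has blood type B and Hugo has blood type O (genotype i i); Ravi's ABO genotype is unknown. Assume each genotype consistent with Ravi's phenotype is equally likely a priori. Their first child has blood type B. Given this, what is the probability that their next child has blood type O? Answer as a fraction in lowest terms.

Possible genotypes: Ravi ∈ {I^B I^B, I^B i}; Hugo ∈ {i i}.
Weight each parental genotype pair by prior × P(type-B child):
  I^B I^B × i i: posterior weight 2/3; P(next child type O) = 0.
  I^B i × i i: posterior weight 1/3; P(next child type O) = 1/2.
Weighted sum = 1/6.

1/6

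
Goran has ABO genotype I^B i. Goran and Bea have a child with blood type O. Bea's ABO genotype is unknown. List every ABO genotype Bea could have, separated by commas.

For each candidate genotype of Bea, check whether crossing it with I^B i can produce every observed child phenotype.
  I^A I^A → possible child types {A, AB} ✗
  I^A I^B → possible child types {A, B, AB} ✗
  I^A i → possible child types {O, A, B, AB} ✓
  I^B I^B → possible child types {B} ✗
  I^B i → possible child types {O, B} ✓
  i i → possible child types {O, B} ✓

I^A i, I^B i, i i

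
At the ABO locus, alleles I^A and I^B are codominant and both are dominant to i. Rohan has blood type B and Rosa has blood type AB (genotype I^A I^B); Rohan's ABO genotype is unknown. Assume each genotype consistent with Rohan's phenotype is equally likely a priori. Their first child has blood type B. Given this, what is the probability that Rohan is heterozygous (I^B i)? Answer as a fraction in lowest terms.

1/2

Possible genotypes: Rohan ∈ {I^B I^B, I^B i}; Rosa ∈ {I^A I^B}.
Weight each parental genotype pair by prior × P(type-B child):
  I^B I^B × I^A I^B: posterior weight 1/2.
  I^B i × I^A I^B: posterior weight 1/2.
Sum the posterior weight over pairs where Rohan is I^B i: 1/2.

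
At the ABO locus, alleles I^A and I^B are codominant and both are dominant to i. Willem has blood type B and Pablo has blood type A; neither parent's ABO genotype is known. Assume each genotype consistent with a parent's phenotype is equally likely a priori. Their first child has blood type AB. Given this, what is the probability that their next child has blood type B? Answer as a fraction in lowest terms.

Possible genotypes: Willem ∈ {I^B I^B, I^B i}; Pablo ∈ {I^A I^A, I^A i}.
Weight each parental genotype pair by prior × P(type-AB child):
  I^B I^B × I^A I^A: posterior weight 4/9; P(next child type B) = 0.
  I^B I^B × I^A i: posterior weight 2/9; P(next child type B) = 1/2.
  I^B i × I^A I^A: posterior weight 2/9; P(next child type B) = 0.
  I^B i × I^A i: posterior weight 1/9; P(next child type B) = 1/4.
Weighted sum = 5/36.

5/36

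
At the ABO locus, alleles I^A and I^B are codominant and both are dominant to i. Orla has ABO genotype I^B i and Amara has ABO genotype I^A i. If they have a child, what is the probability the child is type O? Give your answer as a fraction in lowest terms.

1/4

ABO cross I^B i × I^A i → offspring phenotypes: 1/4 O, 1/4 A, 1/4 B, 1/4 AB.
So P(type O) = 1/4.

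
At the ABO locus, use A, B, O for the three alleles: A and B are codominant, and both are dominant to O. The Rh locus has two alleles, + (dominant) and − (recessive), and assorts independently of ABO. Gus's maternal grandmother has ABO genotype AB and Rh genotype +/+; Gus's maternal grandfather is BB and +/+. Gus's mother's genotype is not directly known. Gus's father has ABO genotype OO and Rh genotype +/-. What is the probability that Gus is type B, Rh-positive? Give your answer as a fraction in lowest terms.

Gus's mother's ABO genotype from AB × BB: 1/2 AB, 1/2 BB.
Crossing each possibility with the father OO and summing P(type B): 1/2·1/2 + 1/2·1 = 3/4.
Similarly for Rh via the mother's Rh distribution: P(Rh+) = 1.
Independent loci: 3/4 × 1 = 3/4.

3/4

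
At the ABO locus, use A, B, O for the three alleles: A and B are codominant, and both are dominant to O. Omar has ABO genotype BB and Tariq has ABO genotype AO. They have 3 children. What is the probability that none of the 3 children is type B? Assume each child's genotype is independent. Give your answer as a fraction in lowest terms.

1/8

ABO cross BB × AO → 1/2 B, 1/2 AB.
So P(type B) = 1/2 per child.
P(not type B) = 1/2 for one child; (1/2)^3 = 1/8.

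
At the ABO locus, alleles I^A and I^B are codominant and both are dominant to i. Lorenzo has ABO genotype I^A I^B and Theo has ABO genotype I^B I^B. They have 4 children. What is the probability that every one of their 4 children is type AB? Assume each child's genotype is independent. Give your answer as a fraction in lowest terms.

1/16

ABO cross I^A I^B × I^B I^B → 1/2 B, 1/2 AB.
So P(type AB) = 1/2 per child.
All 4 independent: (1/2)^4 = 1/16.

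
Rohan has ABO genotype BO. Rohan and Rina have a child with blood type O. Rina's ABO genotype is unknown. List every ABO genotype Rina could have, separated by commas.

AO, BO, OO

For each candidate genotype of Rina, check whether crossing it with BO can produce every observed child phenotype.
  AA → possible child types {A, AB} ✗
  AB → possible child types {A, B, AB} ✗
  AO → possible child types {O, A, B, AB} ✓
  BB → possible child types {B} ✗
  BO → possible child types {O, B} ✓
  OO → possible child types {O, B} ✓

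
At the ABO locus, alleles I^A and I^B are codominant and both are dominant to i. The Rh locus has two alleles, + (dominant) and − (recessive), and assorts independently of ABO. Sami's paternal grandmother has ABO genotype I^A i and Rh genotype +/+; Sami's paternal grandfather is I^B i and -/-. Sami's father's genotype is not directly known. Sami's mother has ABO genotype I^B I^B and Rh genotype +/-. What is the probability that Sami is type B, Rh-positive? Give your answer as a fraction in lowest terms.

9/16

Sami's father's ABO genotype from I^A i × I^B i: 1/4 I^A I^B, 1/4 I^A i, 1/4 I^B i, 1/4 i i.
Crossing each possibility with the mother I^B I^B and summing P(type B): 1/4·1/2 + 1/4·1/2 + 1/4·1 + 1/4·1 = 3/4.
Similarly for Rh via the father's Rh distribution: P(Rh+) = 3/4.
Independent loci: 3/4 × 3/4 = 9/16.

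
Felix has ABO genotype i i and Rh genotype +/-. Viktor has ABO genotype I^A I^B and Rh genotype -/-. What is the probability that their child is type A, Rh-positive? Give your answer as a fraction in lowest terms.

1/4

ABO cross i i × I^A I^B → offspring phenotypes: 1/2 A, 1/2 B.
Rh cross +/- × -/- → 1/2 Rh+, 1/2 Rh-.
Independent loci: P(type A, Rh-positive) = 1/2 × 1/2 = 1/4.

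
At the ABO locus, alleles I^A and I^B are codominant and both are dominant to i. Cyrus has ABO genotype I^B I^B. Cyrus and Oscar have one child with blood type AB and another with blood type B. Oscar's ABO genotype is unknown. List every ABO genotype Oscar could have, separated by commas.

For each candidate genotype of Oscar, check whether crossing it with I^B I^B can produce every observed child phenotype.
  I^A I^A → possible child types {AB} ✗
  I^A I^B → possible child types {B, AB} ✓
  I^A i → possible child types {B, AB} ✓
  I^B I^B → possible child types {B} ✗
  I^B i → possible child types {B} ✗
  i i → possible child types {B} ✗

I^A I^B, I^A i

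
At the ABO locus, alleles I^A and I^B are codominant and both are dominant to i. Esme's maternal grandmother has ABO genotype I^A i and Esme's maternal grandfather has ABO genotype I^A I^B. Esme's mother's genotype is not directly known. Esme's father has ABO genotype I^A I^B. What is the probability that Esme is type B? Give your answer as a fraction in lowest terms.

1/4

Esme's mother's ABO genotype from I^A i × I^A I^B: 1/4 I^A I^A, 1/4 I^A I^B, 1/4 I^A i, 1/4 I^B i.
Crossing each possibility with the father I^A I^B and summing P(type B): 1/4·0 + 1/4·1/4 + 1/4·1/4 + 1/4·1/2 = 1/4.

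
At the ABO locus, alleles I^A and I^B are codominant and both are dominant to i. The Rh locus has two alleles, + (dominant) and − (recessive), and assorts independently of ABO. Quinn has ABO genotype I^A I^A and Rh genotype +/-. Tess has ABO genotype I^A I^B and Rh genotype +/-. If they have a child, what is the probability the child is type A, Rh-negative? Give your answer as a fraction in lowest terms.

ABO cross I^A I^A × I^A I^B → offspring phenotypes: 1/2 A, 1/2 AB.
Rh cross +/- × +/- → 3/4 Rh+, 1/4 Rh-.
Independent loci: P(type A, Rh-negative) = 1/2 × 1/4 = 1/8.

1/8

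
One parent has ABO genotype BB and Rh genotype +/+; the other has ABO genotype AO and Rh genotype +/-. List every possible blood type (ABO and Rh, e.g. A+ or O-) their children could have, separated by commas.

Gametes from BB × AO give offspring ABO genotypes AB, BO, i.e. phenotypes B, AB.
Rh cross +/+ × +/- → phenotypes Rh+.
Combining independently: B+, AB+.

B+, AB+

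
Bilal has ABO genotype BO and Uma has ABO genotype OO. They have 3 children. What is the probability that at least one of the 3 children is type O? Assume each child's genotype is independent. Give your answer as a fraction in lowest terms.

ABO cross BO × OO → 1/2 O, 1/2 B.
So P(type O) = 1/2 per child.
P(none) = (1/2)^3 = 1/8; P(at least one) = 1 − 1/8 = 7/8.

7/8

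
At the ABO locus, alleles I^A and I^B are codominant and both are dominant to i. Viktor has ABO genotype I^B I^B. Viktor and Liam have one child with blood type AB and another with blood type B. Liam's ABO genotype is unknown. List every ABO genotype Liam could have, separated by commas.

For each candidate genotype of Liam, check whether crossing it with I^B I^B can produce every observed child phenotype.
  I^A I^A → possible child types {AB} ✗
  I^A I^B → possible child types {B, AB} ✓
  I^A i → possible child types {B, AB} ✓
  I^B I^B → possible child types {B} ✗
  I^B i → possible child types {B} ✗
  i i → possible child types {B} ✗

I^A I^B, I^A i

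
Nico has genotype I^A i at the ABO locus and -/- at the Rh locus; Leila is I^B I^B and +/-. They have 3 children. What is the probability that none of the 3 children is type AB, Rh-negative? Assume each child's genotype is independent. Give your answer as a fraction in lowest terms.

ABO cross I^A i × I^B I^B → 1/2 B, 1/2 AB.
Rh cross -/- × +/- → 1/2 Rh+, 1/2 Rh-; so P(type AB, Rh-negative) = 1/2 × 1/2 = 1/4 per child.
P(not type AB, Rh-negative) = 3/4 for one child; (3/4)^3 = 27/64.

27/64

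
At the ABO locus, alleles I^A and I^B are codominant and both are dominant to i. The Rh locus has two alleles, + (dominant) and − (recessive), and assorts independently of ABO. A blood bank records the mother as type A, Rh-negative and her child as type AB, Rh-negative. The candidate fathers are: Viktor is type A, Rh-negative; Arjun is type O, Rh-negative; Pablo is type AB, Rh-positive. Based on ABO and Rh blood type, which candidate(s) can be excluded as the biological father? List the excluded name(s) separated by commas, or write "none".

Viktor, Arjun

A candidate is excluded only if no genotype consistent with his phenotype could produce a type AB, Rh-negative child with a type A, Rh-negative mother.
Viktor (type A, Rh-): no genotype consistent with that phenotype can produce a type-AB Rh- child with a type-A mother.
Arjun (type O, Rh-): no genotype consistent with that phenotype can produce a type-AB Rh- child with a type-A mother.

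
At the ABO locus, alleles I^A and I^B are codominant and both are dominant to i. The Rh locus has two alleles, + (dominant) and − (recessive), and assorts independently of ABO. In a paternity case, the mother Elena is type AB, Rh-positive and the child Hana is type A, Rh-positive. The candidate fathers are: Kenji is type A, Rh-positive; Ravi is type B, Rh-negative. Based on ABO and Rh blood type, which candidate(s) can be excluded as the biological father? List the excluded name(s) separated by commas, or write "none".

none

A candidate is excluded only if no genotype consistent with his phenotype could produce a type A, Rh-positive child with a type AB, Rh-positive mother.
Every candidate has at least one consistent genotype combination, so none can be excluded.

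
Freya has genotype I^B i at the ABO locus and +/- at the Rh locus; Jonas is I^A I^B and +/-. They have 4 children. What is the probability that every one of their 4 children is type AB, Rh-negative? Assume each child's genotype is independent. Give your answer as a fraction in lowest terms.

1/65536

ABO cross I^B i × I^A I^B → 1/4 A, 1/2 B, 1/4 AB.
Rh cross +/- × +/- → 3/4 Rh+, 1/4 Rh-; so P(type AB, Rh-negative) = 1/4 × 1/4 = 1/16 per child.
All 4 independent: (1/16)^4 = 1/65536.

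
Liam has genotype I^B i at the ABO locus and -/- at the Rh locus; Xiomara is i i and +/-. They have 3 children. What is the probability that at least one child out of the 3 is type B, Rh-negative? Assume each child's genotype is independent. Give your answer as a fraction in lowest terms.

ABO cross I^B i × i i → 1/2 O, 1/2 B.
Rh cross -/- × +/- → 1/2 Rh+, 1/2 Rh-; so P(type B, Rh-negative) = 1/2 × 1/2 = 1/4 per child.
P(none) = (3/4)^3 = 27/64; P(at least one) = 1 − 27/64 = 37/64.

37/64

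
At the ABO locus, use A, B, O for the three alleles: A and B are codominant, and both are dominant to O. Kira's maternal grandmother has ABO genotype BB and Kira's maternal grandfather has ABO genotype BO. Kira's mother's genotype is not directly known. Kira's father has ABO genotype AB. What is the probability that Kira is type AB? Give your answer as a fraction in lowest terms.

3/8

Kira's mother's ABO genotype from BB × BO: 1/2 BB, 1/2 BO.
Crossing each possibility with the father AB and summing P(type AB): 1/2·1/2 + 1/2·1/4 = 3/8.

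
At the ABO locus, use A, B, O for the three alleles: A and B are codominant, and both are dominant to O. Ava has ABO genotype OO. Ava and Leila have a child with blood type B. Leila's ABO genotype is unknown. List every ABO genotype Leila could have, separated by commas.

For each candidate genotype of Leila, check whether crossing it with OO can produce every observed child phenotype.
  AA → possible child types {A} ✗
  AB → possible child types {A, B} ✓
  AO → possible child types {O, A} ✗
  BB → possible child types {B} ✓
  BO → possible child types {O, B} ✓
  OO → possible child types {O} ✗

AB, BB, BO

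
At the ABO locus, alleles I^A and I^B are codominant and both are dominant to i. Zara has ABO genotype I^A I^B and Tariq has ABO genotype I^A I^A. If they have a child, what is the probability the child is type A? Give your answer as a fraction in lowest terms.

ABO cross I^A I^B × I^A I^A → offspring phenotypes: 1/2 A, 1/2 AB.
So P(type A) = 1/2.

1/2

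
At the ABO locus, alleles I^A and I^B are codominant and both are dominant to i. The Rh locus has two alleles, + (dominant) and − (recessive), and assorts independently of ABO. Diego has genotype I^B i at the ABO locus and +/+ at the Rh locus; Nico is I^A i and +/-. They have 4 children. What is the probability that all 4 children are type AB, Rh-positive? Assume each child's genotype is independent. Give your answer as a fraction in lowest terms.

1/256

ABO cross I^B i × I^A i → 1/4 O, 1/4 A, 1/4 B, 1/4 AB.
Rh cross +/+ × +/- → 1 Rh+; so P(type AB, Rh-positive) = 1/4 × 1 = 1/4 per child.
All 4 independent: (1/4)^4 = 1/256.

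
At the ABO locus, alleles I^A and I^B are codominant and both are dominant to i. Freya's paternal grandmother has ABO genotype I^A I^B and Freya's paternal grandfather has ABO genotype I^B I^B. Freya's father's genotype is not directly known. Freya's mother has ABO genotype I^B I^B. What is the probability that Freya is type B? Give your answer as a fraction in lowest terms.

3/4

Freya's father's ABO genotype from I^A I^B × I^B I^B: 1/2 I^A I^B, 1/2 I^B I^B.
Crossing each possibility with the mother I^B I^B and summing P(type B): 1/2·1/2 + 1/2·1 = 3/4.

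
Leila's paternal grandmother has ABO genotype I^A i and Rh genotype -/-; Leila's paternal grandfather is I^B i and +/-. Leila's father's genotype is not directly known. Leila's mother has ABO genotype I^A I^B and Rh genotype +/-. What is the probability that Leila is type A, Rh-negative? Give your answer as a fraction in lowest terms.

9/64

Leila's father's ABO genotype from I^A i × I^B i: 1/4 I^A I^B, 1/4 I^A i, 1/4 I^B i, 1/4 i i.
Crossing each possibility with the mother I^A I^B and summing P(type A): 1/4·1/4 + 1/4·1/2 + 1/4·1/4 + 1/4·1/2 = 3/8.
Similarly for Rh via the father's Rh distribution: P(Rh-) = 3/8.
Independent loci: 3/8 × 3/8 = 9/64.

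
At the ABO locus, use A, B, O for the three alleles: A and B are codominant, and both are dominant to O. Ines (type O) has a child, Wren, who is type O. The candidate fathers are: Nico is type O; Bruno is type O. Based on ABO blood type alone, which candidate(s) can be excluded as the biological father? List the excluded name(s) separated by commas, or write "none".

A candidate is excluded only if no genotype consistent with his phenotype could produce a type O child with a type O mother.
Every candidate has at least one consistent genotype combination, so none can be excluded.

none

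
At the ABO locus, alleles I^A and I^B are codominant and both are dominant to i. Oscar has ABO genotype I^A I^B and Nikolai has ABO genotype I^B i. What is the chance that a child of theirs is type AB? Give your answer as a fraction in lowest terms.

1/4

ABO cross I^A I^B × I^B i → offspring phenotypes: 1/4 A, 1/2 B, 1/4 AB.
So P(type AB) = 1/4.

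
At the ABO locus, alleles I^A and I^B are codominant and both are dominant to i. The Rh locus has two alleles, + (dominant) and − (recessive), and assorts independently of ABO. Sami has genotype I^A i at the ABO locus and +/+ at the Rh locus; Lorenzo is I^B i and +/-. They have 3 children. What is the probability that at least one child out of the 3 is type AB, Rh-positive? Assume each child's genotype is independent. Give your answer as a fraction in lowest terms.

37/64

ABO cross I^A i × I^B i → 1/4 O, 1/4 A, 1/4 B, 1/4 AB.
Rh cross +/+ × +/- → 1 Rh+; so P(type AB, Rh-positive) = 1/4 × 1 = 1/4 per child.
P(none) = (3/4)^3 = 27/64; P(at least one) = 1 − 27/64 = 37/64.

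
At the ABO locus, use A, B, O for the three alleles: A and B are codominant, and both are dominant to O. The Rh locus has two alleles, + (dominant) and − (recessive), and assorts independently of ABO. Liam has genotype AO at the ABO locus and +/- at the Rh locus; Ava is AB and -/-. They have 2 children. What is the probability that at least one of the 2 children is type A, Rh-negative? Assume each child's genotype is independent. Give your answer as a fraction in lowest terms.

ABO cross AO × AB → 1/2 A, 1/4 B, 1/4 AB.
Rh cross +/- × -/- → 1/2 Rh+, 1/2 Rh-; so P(type A, Rh-negative) = 1/2 × 1/2 = 1/4 per child.
P(none) = (3/4)^2 = 9/16; P(at least one) = 1 − 9/16 = 7/16.

7/16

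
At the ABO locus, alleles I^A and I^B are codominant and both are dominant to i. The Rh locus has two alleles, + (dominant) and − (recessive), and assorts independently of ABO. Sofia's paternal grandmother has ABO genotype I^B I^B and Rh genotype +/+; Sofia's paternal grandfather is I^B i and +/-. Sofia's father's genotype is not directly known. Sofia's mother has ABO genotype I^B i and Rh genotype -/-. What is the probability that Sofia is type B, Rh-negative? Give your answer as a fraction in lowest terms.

7/32

Sofia's father's ABO genotype from I^B I^B × I^B i: 1/2 I^B I^B, 1/2 I^B i.
Crossing each possibility with the mother I^B i and summing P(type B): 1/2·1 + 1/2·3/4 = 7/8.
Similarly for Rh via the father's Rh distribution: P(Rh-) = 1/4.
Independent loci: 7/8 × 1/4 = 7/32.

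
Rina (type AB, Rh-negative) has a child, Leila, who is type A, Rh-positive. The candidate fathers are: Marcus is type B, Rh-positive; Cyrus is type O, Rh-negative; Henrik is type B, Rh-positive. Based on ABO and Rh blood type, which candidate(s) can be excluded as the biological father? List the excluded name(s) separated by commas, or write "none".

A candidate is excluded only if no genotype consistent with his phenotype could produce a type A, Rh-positive child with a type AB, Rh-negative mother.
Cyrus (type O, Rh-): no genotype consistent with that phenotype can produce a type-A Rh+ child with a type-AB mother.

Cyrus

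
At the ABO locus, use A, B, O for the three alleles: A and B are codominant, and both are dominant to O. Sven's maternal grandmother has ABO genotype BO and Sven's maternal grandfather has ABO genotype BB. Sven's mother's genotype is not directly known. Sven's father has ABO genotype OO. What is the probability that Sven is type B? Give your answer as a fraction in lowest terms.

Sven's mother's ABO genotype from BO × BB: 1/2 BB, 1/2 BO.
Crossing each possibility with the father OO and summing P(type B): 1/2·1 + 1/2·1/2 = 3/4.

3/4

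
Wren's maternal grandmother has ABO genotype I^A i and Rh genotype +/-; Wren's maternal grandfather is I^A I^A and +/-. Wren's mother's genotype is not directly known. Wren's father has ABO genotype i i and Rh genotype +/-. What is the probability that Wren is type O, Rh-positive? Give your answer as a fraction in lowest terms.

Wren's mother's ABO genotype from I^A i × I^A I^A: 1/2 I^A I^A, 1/2 I^A i.
Crossing each possibility with the father i i and summing P(type O): 1/2·0 + 1/2·1/2 = 1/4.
Similarly for Rh via the mother's Rh distribution: P(Rh+) = 3/4.
Independent loci: 1/4 × 3/4 = 3/16.

3/16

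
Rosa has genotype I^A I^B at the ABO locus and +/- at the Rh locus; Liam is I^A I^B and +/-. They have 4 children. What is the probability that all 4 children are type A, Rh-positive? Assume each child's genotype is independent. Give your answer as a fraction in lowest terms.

81/65536

ABO cross I^A I^B × I^A I^B → 1/4 A, 1/4 B, 1/2 AB.
Rh cross +/- × +/- → 3/4 Rh+, 1/4 Rh-; so P(type A, Rh-positive) = 1/4 × 3/4 = 3/16 per child.
All 4 independent: (3/16)^4 = 81/65536.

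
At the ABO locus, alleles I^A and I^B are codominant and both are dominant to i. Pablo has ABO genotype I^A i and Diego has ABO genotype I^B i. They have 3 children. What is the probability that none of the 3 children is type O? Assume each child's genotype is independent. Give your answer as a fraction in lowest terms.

27/64

ABO cross I^A i × I^B i → 1/4 O, 1/4 A, 1/4 B, 1/4 AB.
So P(type O) = 1/4 per child.
P(not type O) = 3/4 for one child; (3/4)^3 = 27/64.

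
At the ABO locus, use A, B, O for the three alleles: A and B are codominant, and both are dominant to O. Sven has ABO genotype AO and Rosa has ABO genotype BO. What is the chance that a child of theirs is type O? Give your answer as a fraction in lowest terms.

1/4

ABO cross AO × BO → offspring phenotypes: 1/4 O, 1/4 A, 1/4 B, 1/4 AB.
So P(type O) = 1/4.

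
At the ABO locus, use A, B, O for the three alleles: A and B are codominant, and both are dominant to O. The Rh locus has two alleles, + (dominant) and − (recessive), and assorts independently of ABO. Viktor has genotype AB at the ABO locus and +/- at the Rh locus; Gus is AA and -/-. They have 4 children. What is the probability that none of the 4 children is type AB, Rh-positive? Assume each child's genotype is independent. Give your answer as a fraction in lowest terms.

81/256

ABO cross AB × AA → 1/2 A, 1/2 AB.
Rh cross +/- × -/- → 1/2 Rh+, 1/2 Rh-; so P(type AB, Rh-positive) = 1/2 × 1/2 = 1/4 per child.
P(not type AB, Rh-positive) = 3/4 for one child; (3/4)^4 = 81/256.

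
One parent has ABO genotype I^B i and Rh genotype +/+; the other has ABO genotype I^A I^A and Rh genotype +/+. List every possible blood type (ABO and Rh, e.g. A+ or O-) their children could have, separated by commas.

A+, AB+

Gametes from I^B i × I^A I^A give offspring ABO genotypes I^A I^B, I^A i, i.e. phenotypes A, AB.
Rh cross +/+ × +/+ → phenotypes Rh+.
Combining independently: A+, AB+.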